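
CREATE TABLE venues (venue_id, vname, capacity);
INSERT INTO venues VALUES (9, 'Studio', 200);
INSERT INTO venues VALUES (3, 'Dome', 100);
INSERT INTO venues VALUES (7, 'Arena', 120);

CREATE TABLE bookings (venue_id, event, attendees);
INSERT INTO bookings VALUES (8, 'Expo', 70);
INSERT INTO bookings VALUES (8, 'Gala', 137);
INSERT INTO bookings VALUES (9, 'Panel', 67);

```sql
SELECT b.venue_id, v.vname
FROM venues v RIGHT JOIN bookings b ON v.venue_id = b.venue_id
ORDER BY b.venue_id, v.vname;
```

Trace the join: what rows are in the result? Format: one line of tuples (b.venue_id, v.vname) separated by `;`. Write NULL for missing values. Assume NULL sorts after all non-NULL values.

RIGHT JOIN keeps every row from `bookings`; unmatched rows get NULL for `venues`'s columns.
Matching on v.venue_id = b.venue_id.
- v[0] venue_id=9 → 1 match(es) in b → 1 row(s).
- v[1] venue_id=3 → no match.
- v[2] venue_id=7 → no match.
- 2 row(s) from b found no v partner → padded with NULL.
After projecting and ordering:
b.venue_id | v.vname
8 | NULL
8 | NULL
9 | Studio

(8, NULL); (8, NULL); (9, Studio)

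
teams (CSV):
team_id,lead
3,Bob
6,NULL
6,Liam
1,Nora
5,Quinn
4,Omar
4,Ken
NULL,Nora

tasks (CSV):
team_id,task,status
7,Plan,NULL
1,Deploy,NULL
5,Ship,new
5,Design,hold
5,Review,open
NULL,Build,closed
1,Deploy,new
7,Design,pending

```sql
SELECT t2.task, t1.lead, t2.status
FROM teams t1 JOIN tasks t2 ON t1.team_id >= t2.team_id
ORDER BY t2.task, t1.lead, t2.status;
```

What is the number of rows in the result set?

23

INNER JOIN keeps only pairs where the ON condition holds.
Matching on t1.team_id >= t2.team_id. A NULL in a compared column never satisfies the condition.
Matched pairs: 23.
Total: 23 rows.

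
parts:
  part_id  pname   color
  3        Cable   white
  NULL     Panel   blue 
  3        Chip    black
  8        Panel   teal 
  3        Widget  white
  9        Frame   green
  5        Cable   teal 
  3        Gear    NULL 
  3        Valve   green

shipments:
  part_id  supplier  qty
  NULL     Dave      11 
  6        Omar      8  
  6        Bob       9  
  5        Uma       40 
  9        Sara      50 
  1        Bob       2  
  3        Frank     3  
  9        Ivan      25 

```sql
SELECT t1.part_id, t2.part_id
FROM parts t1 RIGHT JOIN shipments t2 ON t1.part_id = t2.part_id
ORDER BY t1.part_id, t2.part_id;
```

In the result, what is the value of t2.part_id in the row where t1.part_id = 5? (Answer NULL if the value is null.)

RIGHT JOIN keeps every row from `shipments`; unmatched rows get NULL for `parts`'s columns.
Matching on t1.part_id = t2.part_id. A NULL in a compared column never satisfies the condition.
- t1 (part_id=3) pairs with 1 row(s) of t2.
- t1 (part_id=NULL) has no partner in t2.
- t1 (part_id=3) pairs with 1 row(s) of t2.
- t1 (part_id=8) has no partner in t2.
- t1 (part_id=3) pairs with 1 row(s) of t2.
- t1 (part_id=9) pairs with 2 row(s) of t2.
- t1 (part_id=5) pairs with 1 row(s) of t2.
- t1 (part_id=3) pairs with 1 row(s) of t2.
- t1 (part_id=3) pairs with 1 row(s) of t2.
- 4 row(s) from t2 found no t1 partner → padded with NULL.

5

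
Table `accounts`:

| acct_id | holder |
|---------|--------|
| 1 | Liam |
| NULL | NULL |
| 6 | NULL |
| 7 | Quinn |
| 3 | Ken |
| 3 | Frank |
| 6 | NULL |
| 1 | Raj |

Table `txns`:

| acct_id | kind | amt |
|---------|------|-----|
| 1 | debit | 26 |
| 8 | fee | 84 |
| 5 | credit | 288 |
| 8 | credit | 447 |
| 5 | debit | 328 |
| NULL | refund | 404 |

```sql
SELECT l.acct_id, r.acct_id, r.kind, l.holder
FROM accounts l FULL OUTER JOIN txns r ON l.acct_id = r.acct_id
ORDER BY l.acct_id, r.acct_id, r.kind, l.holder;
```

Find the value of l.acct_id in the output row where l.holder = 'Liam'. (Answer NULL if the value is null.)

FULL OUTER JOIN keeps every row from both sides; unmatched rows get NULL for the other side's columns.
Matching on l.acct_id = r.acct_id. A NULL in a compared column never satisfies the condition.
- l (acct_id=1) pairs with 1 row(s) of r.
- l (acct_id=NULL) has no partner → padded with NULL.
- l (acct_id=6) has no partner → padded with NULL.
- l (acct_id=7) has no partner → padded with NULL.
- l (acct_id=3) has no partner → padded with NULL.
- l (acct_id=3) has no partner → padded with NULL.
- l (acct_id=6) has no partner → padded with NULL.
- l (acct_id=1) pairs with 1 row(s) of r.
- 5 row(s) from r found no l partner → padded with NULL.

1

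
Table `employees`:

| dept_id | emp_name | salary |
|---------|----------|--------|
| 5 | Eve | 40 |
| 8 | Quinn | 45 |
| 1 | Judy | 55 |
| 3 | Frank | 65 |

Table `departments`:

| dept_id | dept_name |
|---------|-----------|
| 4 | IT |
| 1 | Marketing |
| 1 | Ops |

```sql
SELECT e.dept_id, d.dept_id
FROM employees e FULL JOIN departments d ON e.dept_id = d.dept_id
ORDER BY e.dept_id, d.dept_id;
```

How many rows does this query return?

FULL OUTER JOIN keeps every row from both sides; unmatched rows get NULL for the other side's columns.
Matching on e.dept_id = d.dept_id.
- e row (dept_id=5): no match → kept, d columns NULL.
- e row (dept_id=8): no match → kept, d columns NULL.
- e row (dept_id=1): matches 2 d row(s) → 2 output row(s).
- e row (dept_id=3): no match → kept, d columns NULL.
- 1 d row(s) had no e match → kept, e columns NULL.
Total: 2 matched + 4 padded = 6 rows.

6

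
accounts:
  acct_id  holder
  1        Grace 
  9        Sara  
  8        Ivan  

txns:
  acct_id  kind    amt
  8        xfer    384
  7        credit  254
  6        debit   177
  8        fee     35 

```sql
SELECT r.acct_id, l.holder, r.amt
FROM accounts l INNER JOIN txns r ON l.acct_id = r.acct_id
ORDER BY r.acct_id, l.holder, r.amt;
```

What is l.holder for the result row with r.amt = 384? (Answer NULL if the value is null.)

Ivan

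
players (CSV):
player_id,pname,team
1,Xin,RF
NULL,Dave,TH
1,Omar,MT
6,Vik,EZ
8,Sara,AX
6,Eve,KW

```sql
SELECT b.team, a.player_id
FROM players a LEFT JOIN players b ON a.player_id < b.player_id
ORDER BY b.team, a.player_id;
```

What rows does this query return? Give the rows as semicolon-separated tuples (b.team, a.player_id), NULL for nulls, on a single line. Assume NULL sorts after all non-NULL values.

(AX, 1); (AX, 1); (AX, 6); (AX, 6); (EZ, 1); (EZ, 1); (KW, 1); (KW, 1); (NULL, 8); (NULL, NULL)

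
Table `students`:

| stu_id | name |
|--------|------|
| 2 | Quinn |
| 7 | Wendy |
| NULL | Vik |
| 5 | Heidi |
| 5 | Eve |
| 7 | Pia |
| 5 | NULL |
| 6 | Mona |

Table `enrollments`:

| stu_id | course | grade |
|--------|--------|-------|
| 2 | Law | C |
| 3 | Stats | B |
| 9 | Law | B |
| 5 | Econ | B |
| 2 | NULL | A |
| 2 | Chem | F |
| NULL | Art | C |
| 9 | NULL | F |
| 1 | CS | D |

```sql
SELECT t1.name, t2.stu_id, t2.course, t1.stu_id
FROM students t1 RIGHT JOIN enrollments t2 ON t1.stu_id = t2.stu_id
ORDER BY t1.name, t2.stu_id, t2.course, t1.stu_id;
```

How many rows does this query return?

11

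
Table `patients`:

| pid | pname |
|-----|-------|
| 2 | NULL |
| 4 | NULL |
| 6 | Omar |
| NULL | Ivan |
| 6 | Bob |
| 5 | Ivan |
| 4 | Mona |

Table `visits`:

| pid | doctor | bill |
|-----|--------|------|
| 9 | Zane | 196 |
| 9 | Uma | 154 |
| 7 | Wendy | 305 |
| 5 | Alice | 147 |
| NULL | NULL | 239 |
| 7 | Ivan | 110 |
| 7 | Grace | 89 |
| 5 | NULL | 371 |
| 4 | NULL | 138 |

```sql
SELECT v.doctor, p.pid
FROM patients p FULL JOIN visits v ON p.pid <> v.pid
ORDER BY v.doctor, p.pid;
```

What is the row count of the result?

46

FULL OUTER JOIN keeps every row from both sides; unmatched rows get NULL for the other side's columns.
Matching on p.pid <> v.pid. A NULL in a compared column never satisfies the condition.
- p (pid=2) pairs with 8 row(s) of v.
- p (pid=4) pairs with 7 row(s) of v.
- p (pid=6) pairs with 8 row(s) of v.
- p (pid=NULL) has no partner → padded with NULL.
- p (pid=6) pairs with 8 row(s) of v.
- p (pid=5) pairs with 6 row(s) of v.
- p (pid=4) pairs with 7 row(s) of v.
- 1 v row(s) had no p match → kept, p columns NULL.
Total: 44 matched + 2 padded = 46 rows.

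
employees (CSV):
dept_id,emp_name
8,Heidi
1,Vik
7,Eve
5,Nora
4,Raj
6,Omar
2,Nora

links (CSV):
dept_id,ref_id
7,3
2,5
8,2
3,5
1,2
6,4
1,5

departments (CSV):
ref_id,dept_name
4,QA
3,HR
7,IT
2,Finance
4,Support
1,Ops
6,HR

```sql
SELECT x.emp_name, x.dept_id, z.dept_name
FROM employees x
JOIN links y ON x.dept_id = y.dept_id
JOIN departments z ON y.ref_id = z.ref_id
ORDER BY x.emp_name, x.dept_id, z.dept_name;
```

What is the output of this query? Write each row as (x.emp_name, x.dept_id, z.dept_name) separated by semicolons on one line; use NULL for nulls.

(Eve, 7, HR); (Heidi, 8, Finance); (Omar, 6, QA); (Omar, 6, Support); (Vik, 1, Finance)

Evaluate left to right. First `employees x INNER JOIN links y` on dept_id: 6 row(s).
Then INNER JOIN `departments z` on ref_id: keep only rows whose y.ref_id appears in z.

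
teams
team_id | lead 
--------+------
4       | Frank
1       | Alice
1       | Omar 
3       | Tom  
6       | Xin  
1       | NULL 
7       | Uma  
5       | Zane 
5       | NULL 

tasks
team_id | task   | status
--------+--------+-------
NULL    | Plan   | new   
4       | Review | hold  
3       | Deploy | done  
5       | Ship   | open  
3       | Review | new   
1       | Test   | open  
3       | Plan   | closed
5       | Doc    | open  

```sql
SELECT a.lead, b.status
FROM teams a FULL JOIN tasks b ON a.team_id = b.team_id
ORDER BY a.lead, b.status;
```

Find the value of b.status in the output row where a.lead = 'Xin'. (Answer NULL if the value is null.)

FULL OUTER JOIN keeps every row from both sides; unmatched rows get NULL for the other side's columns.
Matching on a.team_id = b.team_id. A NULL in a compared column never satisfies the condition.
- team_id=4: 1 matching b row(s), so 1 row(s) emitted.
- team_id=1: 1 matching b row(s), so 1 row(s) emitted.
- team_id=1: 1 matching b row(s), so 1 row(s) emitted.
- team_id=3: 3 matching b row(s), so 3 row(s) emitted.
- team_id=6: no b row matches, row kept with b columns NULL.
- team_id=1: 1 matching b row(s), so 1 row(s) emitted.
- team_id=7: no b row matches, row kept with b columns NULL.
- team_id=5: 2 matching b row(s), so 2 row(s) emitted.
- team_id=5: 2 matching b row(s), so 2 row(s) emitted.
- plus 1 unmatched b row(s), each kept with NULL a columns.

NULL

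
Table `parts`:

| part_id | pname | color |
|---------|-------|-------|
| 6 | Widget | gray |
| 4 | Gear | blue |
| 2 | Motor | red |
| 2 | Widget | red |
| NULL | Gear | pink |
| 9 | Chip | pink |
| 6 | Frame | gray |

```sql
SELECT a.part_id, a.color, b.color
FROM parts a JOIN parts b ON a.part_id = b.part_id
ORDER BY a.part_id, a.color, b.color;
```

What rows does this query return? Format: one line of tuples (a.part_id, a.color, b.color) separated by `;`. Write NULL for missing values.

INNER JOIN keeps only pairs where the ON condition holds.
Matching on a.part_id = b.part_id. A NULL in a compared column never satisfies the condition.
Matched pairs: 10.

(2, red, red); (2, red, red); (2, red, red); (2, red, red); (4, blue, blue); (6, gray, gray); (6, gray, gray); (6, gray, gray); (6, gray, gray); (9, pink, pink)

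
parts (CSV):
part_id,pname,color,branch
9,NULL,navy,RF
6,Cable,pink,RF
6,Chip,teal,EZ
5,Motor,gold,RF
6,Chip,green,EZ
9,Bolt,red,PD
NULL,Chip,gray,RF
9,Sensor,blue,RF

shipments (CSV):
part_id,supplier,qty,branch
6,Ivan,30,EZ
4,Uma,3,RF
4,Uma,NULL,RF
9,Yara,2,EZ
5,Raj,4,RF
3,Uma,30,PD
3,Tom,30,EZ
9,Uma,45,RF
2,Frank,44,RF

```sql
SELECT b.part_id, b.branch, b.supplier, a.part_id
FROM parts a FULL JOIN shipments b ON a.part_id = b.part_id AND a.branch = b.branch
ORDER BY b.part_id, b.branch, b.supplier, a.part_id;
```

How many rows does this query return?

FULL OUTER JOIN keeps every row from both sides; unmatched rows get NULL for the other side's columns.
Matching on a.part_id = b.part_id AND a.branch = b.branch. A NULL in a compared column never satisfies the condition.
Matched pairs: 5; unmatched a rows kept: 3; unmatched b rows kept: 6.
Total: 5 matched + 9 padded = 14 rows.

14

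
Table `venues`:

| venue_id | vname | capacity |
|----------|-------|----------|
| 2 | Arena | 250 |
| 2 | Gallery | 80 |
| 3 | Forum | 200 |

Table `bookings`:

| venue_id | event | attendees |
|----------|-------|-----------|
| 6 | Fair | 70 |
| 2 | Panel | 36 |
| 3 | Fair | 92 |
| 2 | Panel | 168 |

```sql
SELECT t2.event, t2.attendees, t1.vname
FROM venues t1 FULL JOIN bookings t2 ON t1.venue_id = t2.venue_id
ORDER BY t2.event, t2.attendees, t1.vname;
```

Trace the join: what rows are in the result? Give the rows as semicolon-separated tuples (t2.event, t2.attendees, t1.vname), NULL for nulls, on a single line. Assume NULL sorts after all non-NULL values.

(Fair, 70, NULL); (Fair, 92, Forum); (Panel, 36, Arena); (Panel, 36, Gallery); (Panel, 168, Arena); (Panel, 168, Gallery)

FULL OUTER JOIN keeps every row from both sides; unmatched rows get NULL for the other side's columns.
Matching on t1.venue_id = t2.venue_id.
- venue_id=2: 2 matching t2 row(s), so 2 row(s) emitted.
- venue_id=2: 2 matching t2 row(s), so 2 row(s) emitted.
- venue_id=3: 1 matching t2 row(s), so 1 row(s) emitted.
- 1 row(s) from t2 found no t1 partner → padded with NULL.
After projecting and ordering:
t2.event | t2.attendees | t1.vname
Fair | 70 | NULL
Fair | 92 | Forum
Panel | 36 | Arena
Panel | 36 | Gallery
Panel | 168 | Arena
Panel | 168 | Gallery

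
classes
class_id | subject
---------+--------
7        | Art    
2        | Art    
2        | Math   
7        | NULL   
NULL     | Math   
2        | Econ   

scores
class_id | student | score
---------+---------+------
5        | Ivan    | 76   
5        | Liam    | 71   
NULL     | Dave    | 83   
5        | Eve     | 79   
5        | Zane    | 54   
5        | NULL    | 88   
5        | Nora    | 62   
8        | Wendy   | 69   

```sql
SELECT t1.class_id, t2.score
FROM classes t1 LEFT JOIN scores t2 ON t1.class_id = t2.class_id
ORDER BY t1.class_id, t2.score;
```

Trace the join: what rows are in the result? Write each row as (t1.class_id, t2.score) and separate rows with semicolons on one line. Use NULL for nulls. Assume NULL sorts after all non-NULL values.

(2, NULL); (2, NULL); (2, NULL); (7, NULL); (7, NULL); (NULL, NULL)

LEFT JOIN keeps every row from `classes`; unmatched rows get NULL for `scores`'s columns.
Matching on t1.class_id = t2.class_id. A NULL in a compared column never satisfies the condition.
- t1 row (class_id=7): no match → kept, t2 columns NULL.
- t1 row (class_id=2): no match → kept, t2 columns NULL.
- t1 row (class_id=2): no match → kept, t2 columns NULL.
- t1 row (class_id=7): no match → kept, t2 columns NULL.
- t1 row (class_id=NULL): no match → kept, t2 columns NULL.
- t1 row (class_id=2): no match → kept, t2 columns NULL.
After projecting and ordering:
t1.class_id | t2.score
2 | NULL
2 | NULL
2 | NULL
7 | NULL
7 | NULL
NULL | NULL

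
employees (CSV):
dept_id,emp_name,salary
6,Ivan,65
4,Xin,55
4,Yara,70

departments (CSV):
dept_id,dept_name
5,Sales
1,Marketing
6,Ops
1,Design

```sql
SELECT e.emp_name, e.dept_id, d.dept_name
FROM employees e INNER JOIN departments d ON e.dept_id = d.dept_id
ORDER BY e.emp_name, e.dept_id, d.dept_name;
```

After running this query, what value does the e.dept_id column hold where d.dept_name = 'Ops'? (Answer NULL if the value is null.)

6

INNER JOIN keeps only pairs where the ON condition holds.
Matching on e.dept_id = d.dept_id.
Matched pairs: 1.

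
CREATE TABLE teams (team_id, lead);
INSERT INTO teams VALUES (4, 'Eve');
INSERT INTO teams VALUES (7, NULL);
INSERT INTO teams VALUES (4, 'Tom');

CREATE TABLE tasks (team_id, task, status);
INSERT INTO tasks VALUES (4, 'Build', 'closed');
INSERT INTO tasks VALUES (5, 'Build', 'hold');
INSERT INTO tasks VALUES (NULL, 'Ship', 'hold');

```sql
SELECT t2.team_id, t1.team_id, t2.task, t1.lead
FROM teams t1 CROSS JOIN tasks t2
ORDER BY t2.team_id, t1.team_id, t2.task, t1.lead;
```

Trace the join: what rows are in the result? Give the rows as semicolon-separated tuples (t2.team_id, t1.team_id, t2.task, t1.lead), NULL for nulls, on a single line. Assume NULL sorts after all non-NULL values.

(4, 4, Build, Eve); (4, 4, Build, Tom); (4, 7, Build, NULL); (5, 4, Build, Eve); (5, 4, Build, Tom); (5, 7, Build, NULL); (NULL, 4, Ship, Eve); (NULL, 4, Ship, Tom); (NULL, 7, Ship, NULL)

CROSS JOIN pairs every row of `teams` with every row of `tasks`: 3 × 3 = 9 rows.
After projecting and ordering:
t2.team_id | t1.team_id | t2.task | t1.lead
4 | 4 | Build | Eve
4 | 4 | Build | Tom
4 | 7 | Build | NULL
5 | 4 | Build | Eve
5 | 4 | Build | Tom
5 | 7 | Build | NULL
NULL | 4 | Ship | Eve
NULL | 4 | Ship | Tom
NULL | 7 | Ship | NULL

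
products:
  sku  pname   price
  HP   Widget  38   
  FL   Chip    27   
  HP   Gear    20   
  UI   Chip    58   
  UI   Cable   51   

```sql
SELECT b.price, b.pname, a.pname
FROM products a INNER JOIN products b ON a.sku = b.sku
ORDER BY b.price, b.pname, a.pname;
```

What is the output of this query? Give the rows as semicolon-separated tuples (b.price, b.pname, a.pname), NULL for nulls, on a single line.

(20, Gear, Gear); (20, Gear, Widget); (27, Chip, Chip); (38, Widget, Gear); (38, Widget, Widget); (51, Cable, Cable); (51, Cable, Chip); (58, Chip, Cable); (58, Chip, Chip)

INNER JOIN keeps only pairs where the ON condition holds.
Matching on a.sku = b.sku.
- a row (sku=HP): matches 2 b row(s) → 2 output row(s).
- a row (sku=FL): matches 1 b row(s) → 1 output row(s).
- a row (sku=HP): matches 2 b row(s) → 2 output row(s).
- a row (sku=UI): matches 2 b row(s) → 2 output row(s).
- a row (sku=UI): matches 2 b row(s) → 2 output row(s).
After projecting and ordering:
b.price | b.pname | a.pname
20 | Gear | Gear
20 | Gear | Widget
27 | Chip | Chip
38 | Widget | Gear
38 | Widget | Widget
51 | Cable | Cable
51 | Cable | Chip
58 | Chip | Cable
58 | Chip | Chip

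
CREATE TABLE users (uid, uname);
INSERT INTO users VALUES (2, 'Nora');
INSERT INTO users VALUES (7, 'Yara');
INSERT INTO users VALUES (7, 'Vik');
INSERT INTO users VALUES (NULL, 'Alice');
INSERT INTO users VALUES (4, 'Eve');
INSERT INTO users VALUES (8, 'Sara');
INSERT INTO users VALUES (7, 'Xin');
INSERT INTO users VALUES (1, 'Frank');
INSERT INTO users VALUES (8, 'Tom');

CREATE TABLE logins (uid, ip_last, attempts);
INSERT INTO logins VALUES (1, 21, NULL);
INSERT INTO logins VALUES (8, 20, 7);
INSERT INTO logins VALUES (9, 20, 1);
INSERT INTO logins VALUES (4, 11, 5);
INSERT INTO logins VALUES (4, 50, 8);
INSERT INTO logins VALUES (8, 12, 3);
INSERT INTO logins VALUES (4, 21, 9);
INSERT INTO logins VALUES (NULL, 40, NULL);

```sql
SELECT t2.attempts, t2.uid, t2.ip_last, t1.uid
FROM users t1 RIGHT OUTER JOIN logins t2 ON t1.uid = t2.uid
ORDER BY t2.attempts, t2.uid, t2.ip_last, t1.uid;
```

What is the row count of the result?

RIGHT JOIN keeps every row from `logins`; unmatched rows get NULL for `users`'s columns.
Matching on t1.uid = t2.uid. A NULL in a compared column never satisfies the condition.
Matched pairs: 8; unmatched t2 rows kept: 2.
Total: 8 matched + 2 padded = 10 rows.

10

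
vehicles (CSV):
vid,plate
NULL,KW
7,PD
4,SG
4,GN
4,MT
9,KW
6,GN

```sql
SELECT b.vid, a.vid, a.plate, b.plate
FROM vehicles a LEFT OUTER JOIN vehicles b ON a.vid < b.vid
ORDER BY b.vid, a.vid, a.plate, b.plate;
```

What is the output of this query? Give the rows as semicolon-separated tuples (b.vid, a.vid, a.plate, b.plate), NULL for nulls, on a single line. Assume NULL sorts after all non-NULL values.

(6, 4, GN, GN); (6, 4, MT, GN); (6, 4, SG, GN); (7, 4, GN, PD); (7, 4, MT, PD); (7, 4, SG, PD); (7, 6, GN, PD); (9, 4, GN, KW); (9, 4, MT, KW); (9, 4, SG, KW); (9, 6, GN, KW); (9, 7, PD, KW); (NULL, 9, KW, NULL); (NULL, NULL, KW, NULL)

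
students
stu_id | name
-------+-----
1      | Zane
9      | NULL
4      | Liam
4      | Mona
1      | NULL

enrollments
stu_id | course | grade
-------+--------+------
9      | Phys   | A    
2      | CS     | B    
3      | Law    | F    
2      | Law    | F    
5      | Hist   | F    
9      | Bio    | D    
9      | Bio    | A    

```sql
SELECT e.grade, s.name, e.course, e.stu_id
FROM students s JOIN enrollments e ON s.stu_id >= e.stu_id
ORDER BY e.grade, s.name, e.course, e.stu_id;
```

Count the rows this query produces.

13

INNER JOIN keeps only pairs where the ON condition holds.
Matching on s.stu_id >= e.stu_id.
- s (stu_id=1) has no partner → excluded.
- s (stu_id=9) pairs with 7 row(s) of e.
- s (stu_id=4) pairs with 3 row(s) of e.
- s (stu_id=4) pairs with 3 row(s) of e.
- s (stu_id=1) has no partner → excluded.
Total: 13 rows.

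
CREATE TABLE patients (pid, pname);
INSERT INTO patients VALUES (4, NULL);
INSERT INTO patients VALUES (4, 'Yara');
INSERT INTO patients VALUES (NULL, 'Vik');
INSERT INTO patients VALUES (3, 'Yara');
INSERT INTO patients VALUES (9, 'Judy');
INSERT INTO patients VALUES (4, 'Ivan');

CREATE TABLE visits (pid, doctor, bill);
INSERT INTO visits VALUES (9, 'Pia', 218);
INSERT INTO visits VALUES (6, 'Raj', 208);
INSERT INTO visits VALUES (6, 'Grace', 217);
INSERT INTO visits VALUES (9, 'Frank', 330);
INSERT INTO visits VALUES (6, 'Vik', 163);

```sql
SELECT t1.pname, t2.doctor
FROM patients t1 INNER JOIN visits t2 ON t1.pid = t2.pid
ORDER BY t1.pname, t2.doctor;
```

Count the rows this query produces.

INNER JOIN keeps only pairs where the ON condition holds.
Matching on t1.pid = t2.pid. A NULL in a compared column never satisfies the condition.
Matched pairs: 2.
Total: 2 rows.

2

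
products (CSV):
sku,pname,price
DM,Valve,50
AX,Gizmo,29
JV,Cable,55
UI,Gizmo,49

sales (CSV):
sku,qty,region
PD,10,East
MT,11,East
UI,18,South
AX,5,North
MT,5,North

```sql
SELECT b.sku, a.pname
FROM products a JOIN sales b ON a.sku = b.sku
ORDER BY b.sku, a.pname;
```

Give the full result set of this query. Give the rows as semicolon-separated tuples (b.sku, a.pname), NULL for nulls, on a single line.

(AX, Gizmo); (UI, Gizmo)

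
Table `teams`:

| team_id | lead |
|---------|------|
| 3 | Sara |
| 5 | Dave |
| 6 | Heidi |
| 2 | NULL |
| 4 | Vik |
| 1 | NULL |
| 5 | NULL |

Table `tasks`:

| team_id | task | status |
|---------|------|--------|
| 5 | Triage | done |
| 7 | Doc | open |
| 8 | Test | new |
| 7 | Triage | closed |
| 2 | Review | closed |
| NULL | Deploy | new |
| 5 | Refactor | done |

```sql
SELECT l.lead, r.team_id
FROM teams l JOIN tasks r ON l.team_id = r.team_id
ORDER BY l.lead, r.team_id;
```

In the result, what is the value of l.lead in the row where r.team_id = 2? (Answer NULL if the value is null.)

INNER JOIN keeps only pairs where the ON condition holds.
Matching on l.team_id = r.team_id. A NULL in a compared column never satisfies the condition.
- team_id=3: no matching r row, dropped.
- team_id=5: 2 matching r row(s), so 2 row(s) emitted.
- team_id=6: no matching r row, dropped.
- team_id=2: 1 matching r row(s), so 1 row(s) emitted.
- team_id=4: no matching r row, dropped.
- team_id=1: no matching r row, dropped.
- team_id=5: 2 matching r row(s), so 2 row(s) emitted.

NULL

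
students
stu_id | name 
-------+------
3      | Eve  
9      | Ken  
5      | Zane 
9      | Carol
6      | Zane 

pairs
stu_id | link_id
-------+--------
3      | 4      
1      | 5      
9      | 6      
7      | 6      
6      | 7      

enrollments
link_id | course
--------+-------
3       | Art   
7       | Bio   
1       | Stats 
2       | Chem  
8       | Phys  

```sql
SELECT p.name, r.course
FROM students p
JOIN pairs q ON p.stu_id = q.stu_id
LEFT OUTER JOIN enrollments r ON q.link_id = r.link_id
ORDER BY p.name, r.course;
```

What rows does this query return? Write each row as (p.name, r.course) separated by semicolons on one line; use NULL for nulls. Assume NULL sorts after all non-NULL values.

(Carol, NULL); (Eve, NULL); (Ken, NULL); (Zane, Bio)

Joins associate left-to-right: students INNER JOIN pairs on stu_id gives 4 intermediate row(s).
Then LEFT JOIN `enrollments r` on link_id: each of those 4 rows is kept; rows whose q.link_id has no match in r get NULL for r's columns.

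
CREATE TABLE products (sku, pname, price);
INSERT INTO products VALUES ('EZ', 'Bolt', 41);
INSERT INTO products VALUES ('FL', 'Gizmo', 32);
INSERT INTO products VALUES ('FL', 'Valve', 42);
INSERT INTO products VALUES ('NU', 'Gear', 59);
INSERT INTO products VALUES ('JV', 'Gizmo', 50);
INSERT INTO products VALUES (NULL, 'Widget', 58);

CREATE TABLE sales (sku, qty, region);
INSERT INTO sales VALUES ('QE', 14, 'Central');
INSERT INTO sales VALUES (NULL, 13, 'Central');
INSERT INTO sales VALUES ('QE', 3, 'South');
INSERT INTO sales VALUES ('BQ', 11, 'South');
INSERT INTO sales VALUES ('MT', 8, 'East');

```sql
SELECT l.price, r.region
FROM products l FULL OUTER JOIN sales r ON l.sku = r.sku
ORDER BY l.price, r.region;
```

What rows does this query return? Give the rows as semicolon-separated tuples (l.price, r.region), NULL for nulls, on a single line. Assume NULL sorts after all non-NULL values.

(32, NULL); (41, NULL); (42, NULL); (50, NULL); (58, NULL); (59, NULL); (NULL, Central); (NULL, Central); (NULL, East); (NULL, South); (NULL, South)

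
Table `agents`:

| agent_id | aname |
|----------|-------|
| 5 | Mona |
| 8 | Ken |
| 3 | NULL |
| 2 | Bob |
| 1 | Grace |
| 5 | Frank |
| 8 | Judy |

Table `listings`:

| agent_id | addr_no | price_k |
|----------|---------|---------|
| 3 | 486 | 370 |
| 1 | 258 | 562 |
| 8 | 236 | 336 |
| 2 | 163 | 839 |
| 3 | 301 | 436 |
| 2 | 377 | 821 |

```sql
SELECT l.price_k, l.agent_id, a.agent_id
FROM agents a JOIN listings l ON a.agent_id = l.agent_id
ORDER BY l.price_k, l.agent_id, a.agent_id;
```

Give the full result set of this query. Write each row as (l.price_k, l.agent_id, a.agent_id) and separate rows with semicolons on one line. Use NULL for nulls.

INNER JOIN keeps only pairs where the ON condition holds.
Matching on a.agent_id = l.agent_id.
Matched pairs: 7.

(336, 8, 8); (336, 8, 8); (370, 3, 3); (436, 3, 3); (562, 1, 1); (821, 2, 2); (839, 2, 2)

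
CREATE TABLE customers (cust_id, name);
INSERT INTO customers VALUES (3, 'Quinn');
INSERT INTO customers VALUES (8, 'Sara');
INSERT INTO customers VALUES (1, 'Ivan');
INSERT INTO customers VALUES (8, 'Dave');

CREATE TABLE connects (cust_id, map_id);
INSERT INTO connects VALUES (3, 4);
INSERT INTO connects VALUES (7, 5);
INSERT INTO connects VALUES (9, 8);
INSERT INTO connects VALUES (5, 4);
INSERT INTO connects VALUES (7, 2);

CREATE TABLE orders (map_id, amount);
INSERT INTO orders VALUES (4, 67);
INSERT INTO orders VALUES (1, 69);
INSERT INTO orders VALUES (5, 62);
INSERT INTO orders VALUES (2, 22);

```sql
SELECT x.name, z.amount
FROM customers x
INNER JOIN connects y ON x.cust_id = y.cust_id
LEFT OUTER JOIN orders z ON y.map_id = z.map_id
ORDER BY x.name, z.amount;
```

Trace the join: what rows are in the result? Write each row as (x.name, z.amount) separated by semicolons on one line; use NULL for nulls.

Step 1 — x INNER JOIN y on cust_id → 1 row(s).
Then LEFT JOIN `orders z` on map_id: each of those 1 rows is kept; rows whose y.map_id has no match in z get NULL for z's columns.

(Quinn, 67)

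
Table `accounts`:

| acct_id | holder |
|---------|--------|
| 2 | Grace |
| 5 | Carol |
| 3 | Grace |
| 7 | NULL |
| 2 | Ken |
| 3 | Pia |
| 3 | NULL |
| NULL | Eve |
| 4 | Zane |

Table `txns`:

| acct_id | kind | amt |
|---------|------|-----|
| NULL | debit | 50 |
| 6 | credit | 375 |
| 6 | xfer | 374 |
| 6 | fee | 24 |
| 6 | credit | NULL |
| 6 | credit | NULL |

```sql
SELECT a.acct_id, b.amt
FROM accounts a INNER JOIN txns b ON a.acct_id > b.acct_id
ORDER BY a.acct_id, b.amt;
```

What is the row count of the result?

5

INNER JOIN keeps only pairs where the ON condition holds.
Matching on a.acct_id > b.acct_id. A NULL in a compared column never satisfies the condition.
- a[0] acct_id=2 → no match; dropped.
- a[1] acct_id=5 → no match; dropped.
- a[2] acct_id=3 → no match; dropped.
- a[3] acct_id=7 → 5 match(es) in b → 5 row(s).
- a[4] acct_id=2 → no match; dropped.
- a[5] acct_id=3 → no match; dropped.
- a[6] acct_id=3 → no match; dropped.
- a[7] acct_id=NULL → no match; dropped.
- a[8] acct_id=4 → no match; dropped.
Total: 5 rows.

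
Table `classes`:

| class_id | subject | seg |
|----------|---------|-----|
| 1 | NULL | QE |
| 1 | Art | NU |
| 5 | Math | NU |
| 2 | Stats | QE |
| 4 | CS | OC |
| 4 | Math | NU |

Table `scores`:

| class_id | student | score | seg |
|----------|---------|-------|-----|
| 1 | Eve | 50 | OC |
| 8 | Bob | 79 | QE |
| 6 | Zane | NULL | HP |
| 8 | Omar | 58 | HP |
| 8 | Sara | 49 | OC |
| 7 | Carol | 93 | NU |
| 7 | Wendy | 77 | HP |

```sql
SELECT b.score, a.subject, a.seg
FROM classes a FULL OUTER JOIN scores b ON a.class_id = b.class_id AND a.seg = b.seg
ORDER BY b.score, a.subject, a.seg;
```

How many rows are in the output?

13

FULL OUTER JOIN keeps every row from both sides; unmatched rows get NULL for the other side's columns.
Matching on a.class_id = b.class_id AND a.seg = b.seg.
- class_id=1, seg=QE: no b row matches, row kept with b columns NULL.
- class_id=1, seg=NU: no b row matches, row kept with b columns NULL.
- class_id=5, seg=NU: no b row matches, row kept with b columns NULL.
- class_id=2, seg=QE: no b row matches, row kept with b columns NULL.
- class_id=4, seg=OC: no b row matches, row kept with b columns NULL.
- class_id=4, seg=NU: no b row matches, row kept with b columns NULL.
- 7 b row(s) had no a match → kept, a columns NULL.
Total: 0 matched + 13 padded = 13 rows.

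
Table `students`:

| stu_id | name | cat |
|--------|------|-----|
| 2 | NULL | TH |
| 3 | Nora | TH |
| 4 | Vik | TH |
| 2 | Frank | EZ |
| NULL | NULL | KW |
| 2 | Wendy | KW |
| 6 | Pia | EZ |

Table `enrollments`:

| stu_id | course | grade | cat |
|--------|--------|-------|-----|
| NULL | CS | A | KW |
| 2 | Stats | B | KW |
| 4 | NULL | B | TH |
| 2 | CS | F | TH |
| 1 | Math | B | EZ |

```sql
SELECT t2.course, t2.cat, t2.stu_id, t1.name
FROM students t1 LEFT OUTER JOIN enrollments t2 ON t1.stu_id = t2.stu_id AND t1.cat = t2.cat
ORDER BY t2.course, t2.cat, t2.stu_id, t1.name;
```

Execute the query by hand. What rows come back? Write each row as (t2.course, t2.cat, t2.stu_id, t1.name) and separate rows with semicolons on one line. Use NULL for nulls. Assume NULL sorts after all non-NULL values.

(CS, TH, 2, NULL); (Stats, KW, 2, Wendy); (NULL, TH, 4, Vik); (NULL, NULL, NULL, Frank); (NULL, NULL, NULL, Nora); (NULL, NULL, NULL, Pia); (NULL, NULL, NULL, NULL)

LEFT JOIN keeps every row from `students`; unmatched rows get NULL for `enrollments`'s columns.
Matching on t1.stu_id = t2.stu_id AND t1.cat = t2.cat. A NULL in a compared column never satisfies the condition.
- t1 (stu_id=2, cat=TH) pairs with 1 row(s) of t2.
- t1 (stu_id=3, cat=TH) has no partner → padded with NULL.
- t1 (stu_id=4, cat=TH) pairs with 1 row(s) of t2.
- t1 (stu_id=2, cat=EZ) has no partner → padded with NULL.
- t1 (stu_id=NULL, cat=KW) has no partner → padded with NULL.
- t1 (stu_id=2, cat=KW) pairs with 1 row(s) of t2.
- t1 (stu_id=6, cat=EZ) has no partner → padded with NULL.
After projecting and ordering:
t2.course | t2.cat | t2.stu_id | t1.name
CS | TH | 2 | NULL
Stats | KW | 2 | Wendy
NULL | TH | 4 | Vik
NULL | NULL | NULL | Frank
NULL | NULL | NULL | Nora
NULL | NULL | NULL | Pia
NULL | NULL | NULL | NULL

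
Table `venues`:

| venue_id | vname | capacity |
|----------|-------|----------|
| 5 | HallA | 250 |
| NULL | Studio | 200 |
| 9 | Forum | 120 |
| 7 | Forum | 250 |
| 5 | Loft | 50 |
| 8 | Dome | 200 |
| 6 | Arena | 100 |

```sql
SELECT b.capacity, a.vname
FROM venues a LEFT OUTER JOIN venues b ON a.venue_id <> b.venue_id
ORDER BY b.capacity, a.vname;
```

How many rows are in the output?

LEFT JOIN keeps every row from `venues a`; unmatched rows get NULL for `venues b`'s columns.
Matching on a.venue_id <> b.venue_id. A NULL in a compared column never satisfies the condition.
Matched pairs: 28; unmatched a rows kept: 1.
Total: 28 matched + 1 padded = 29 rows.

29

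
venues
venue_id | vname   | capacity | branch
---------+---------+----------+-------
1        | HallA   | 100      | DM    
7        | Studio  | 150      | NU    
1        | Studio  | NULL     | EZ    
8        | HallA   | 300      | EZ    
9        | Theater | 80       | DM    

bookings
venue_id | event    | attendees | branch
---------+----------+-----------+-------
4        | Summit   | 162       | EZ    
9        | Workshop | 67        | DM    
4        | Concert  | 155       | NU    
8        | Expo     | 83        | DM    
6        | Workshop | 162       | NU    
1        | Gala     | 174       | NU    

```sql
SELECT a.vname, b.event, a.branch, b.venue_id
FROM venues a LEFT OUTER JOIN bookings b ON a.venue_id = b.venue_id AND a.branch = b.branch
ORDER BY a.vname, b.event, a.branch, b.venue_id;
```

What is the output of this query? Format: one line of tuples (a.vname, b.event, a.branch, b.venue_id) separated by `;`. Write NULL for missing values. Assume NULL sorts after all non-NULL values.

LEFT JOIN keeps every row from `venues`; unmatched rows get NULL for `bookings`'s columns.
Matching on a.venue_id = b.venue_id AND a.branch = b.branch.
Matched pairs: 1; unmatched a rows kept: 4.

(HallA, NULL, DM, NULL); (HallA, NULL, EZ, NULL); (Studio, NULL, EZ, NULL); (Studio, NULL, NU, NULL); (Theater, Workshop, DM, 9)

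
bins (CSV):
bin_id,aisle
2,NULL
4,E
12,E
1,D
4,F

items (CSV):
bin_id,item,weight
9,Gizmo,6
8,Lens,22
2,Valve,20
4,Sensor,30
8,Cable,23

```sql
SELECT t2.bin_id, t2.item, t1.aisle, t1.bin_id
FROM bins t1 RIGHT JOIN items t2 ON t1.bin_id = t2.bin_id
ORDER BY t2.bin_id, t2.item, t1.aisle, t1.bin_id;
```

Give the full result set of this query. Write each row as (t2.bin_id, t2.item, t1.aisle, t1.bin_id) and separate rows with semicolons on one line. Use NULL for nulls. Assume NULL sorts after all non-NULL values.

(2, Valve, NULL, 2); (4, Sensor, E, 4); (4, Sensor, F, 4); (8, Cable, NULL, NULL); (8, Lens, NULL, NULL); (9, Gizmo, NULL, NULL)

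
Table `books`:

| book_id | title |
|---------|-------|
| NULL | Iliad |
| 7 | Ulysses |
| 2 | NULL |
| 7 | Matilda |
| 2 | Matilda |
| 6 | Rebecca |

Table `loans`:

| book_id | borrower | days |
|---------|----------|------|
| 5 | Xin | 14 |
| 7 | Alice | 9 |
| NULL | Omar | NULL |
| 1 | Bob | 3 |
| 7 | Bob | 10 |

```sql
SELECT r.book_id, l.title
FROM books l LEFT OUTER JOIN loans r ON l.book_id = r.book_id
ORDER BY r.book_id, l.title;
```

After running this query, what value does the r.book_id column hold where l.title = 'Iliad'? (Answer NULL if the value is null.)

NULL

LEFT JOIN keeps every row from `books`; unmatched rows get NULL for `loans`'s columns.
Matching on l.book_id = r.book_id. A NULL in a compared column never satisfies the condition.
Matched pairs: 4; unmatched l rows kept: 4.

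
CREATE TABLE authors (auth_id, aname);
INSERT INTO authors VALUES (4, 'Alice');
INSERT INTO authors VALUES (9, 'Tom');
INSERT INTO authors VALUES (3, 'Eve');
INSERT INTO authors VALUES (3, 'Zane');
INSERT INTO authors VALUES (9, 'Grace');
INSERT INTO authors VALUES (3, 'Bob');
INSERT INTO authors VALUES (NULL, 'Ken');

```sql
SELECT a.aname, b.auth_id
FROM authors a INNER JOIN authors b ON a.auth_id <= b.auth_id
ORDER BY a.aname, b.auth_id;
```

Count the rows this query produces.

INNER JOIN keeps only pairs where the ON condition holds.
Matching on a.auth_id <= b.auth_id. A NULL in a compared column never satisfies the condition.
- a[0] auth_id=4 → 3 match(es) in b → 3 row(s).
- a[1] auth_id=9 → 2 match(es) in b → 2 row(s).
- a[2] auth_id=3 → 6 match(es) in b → 6 row(s).
- a[3] auth_id=3 → 6 match(es) in b → 6 row(s).
- a[4] auth_id=9 → 2 match(es) in b → 2 row(s).
- a[5] auth_id=3 → 6 match(es) in b → 6 row(s).
- a[6] auth_id=NULL → no match; dropped.
Total: 25 rows.

25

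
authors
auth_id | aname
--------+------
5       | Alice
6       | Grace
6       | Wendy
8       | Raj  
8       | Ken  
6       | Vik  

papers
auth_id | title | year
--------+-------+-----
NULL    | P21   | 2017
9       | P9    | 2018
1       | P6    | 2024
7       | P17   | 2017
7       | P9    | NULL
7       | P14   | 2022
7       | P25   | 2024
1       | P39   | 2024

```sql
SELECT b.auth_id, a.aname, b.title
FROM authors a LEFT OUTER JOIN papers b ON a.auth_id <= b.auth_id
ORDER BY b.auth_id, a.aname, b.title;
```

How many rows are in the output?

LEFT JOIN keeps every row from `authors`; unmatched rows get NULL for `papers`'s columns.
Matching on a.auth_id <= b.auth_id. A NULL in a compared column never satisfies the condition.
- a (auth_id=5) pairs with 5 row(s) of b.
- a (auth_id=6) pairs with 5 row(s) of b.
- a (auth_id=6) pairs with 5 row(s) of b.
- a (auth_id=8) pairs with 1 row(s) of b.
- a (auth_id=8) pairs with 1 row(s) of b.
- a (auth_id=6) pairs with 5 row(s) of b.
Total: 22 rows.

22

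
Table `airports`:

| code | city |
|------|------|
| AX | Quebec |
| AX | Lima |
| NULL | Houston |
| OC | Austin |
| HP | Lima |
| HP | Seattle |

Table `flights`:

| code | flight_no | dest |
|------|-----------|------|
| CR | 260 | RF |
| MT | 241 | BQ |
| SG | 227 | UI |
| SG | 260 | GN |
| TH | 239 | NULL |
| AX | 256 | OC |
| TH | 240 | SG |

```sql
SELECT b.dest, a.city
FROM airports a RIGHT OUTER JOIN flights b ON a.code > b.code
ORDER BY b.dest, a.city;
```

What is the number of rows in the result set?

11

RIGHT JOIN keeps every row from `flights`; unmatched rows get NULL for `airports`'s columns.
Matching on a.code > b.code. A NULL in a compared column never satisfies the condition.
- a[0] code=AX → no match.
- a[1] code=AX → no match.
- a[2] code=NULL → no match.
- a[3] code=OC → 3 match(es) in b → 3 row(s).
- a[4] code=HP → 2 match(es) in b → 2 row(s).
- a[5] code=HP → 2 match(es) in b → 2 row(s).
- plus 4 unmatched b row(s), each kept with NULL a columns.
Total: 7 matched + 4 padded = 11 rows.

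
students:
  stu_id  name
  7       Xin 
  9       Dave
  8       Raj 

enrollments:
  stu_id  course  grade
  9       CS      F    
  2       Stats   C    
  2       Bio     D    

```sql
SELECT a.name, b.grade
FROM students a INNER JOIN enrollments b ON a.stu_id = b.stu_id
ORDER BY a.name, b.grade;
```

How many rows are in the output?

INNER JOIN keeps only pairs where the ON condition holds.
Matching on a.stu_id = b.stu_id.
- a row (stu_id=7): no match → dropped.
- a row (stu_id=9): matches 1 b row(s) → 1 output row(s).
- a row (stu_id=8): no match → dropped.
Total: 1 rows.

1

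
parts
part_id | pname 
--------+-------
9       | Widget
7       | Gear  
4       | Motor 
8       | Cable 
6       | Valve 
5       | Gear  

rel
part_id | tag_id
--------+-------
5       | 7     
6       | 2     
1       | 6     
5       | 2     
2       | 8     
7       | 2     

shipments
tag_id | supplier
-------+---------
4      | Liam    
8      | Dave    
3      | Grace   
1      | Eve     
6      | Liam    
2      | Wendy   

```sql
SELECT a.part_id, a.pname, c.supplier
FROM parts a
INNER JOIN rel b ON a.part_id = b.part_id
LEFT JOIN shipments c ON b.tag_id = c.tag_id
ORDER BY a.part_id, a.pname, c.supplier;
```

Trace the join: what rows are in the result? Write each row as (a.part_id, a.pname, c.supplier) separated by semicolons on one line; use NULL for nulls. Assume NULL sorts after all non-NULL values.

(5, Gear, Wendy); (5, Gear, NULL); (6, Valve, Wendy); (7, Gear, Wendy)

Step 1 — a INNER JOIN b on part_id → 4 row(s).
Then LEFT JOIN `shipments c` on tag_id: each of those 4 rows is kept; rows whose b.tag_id has no match in c get NULL for c's columns.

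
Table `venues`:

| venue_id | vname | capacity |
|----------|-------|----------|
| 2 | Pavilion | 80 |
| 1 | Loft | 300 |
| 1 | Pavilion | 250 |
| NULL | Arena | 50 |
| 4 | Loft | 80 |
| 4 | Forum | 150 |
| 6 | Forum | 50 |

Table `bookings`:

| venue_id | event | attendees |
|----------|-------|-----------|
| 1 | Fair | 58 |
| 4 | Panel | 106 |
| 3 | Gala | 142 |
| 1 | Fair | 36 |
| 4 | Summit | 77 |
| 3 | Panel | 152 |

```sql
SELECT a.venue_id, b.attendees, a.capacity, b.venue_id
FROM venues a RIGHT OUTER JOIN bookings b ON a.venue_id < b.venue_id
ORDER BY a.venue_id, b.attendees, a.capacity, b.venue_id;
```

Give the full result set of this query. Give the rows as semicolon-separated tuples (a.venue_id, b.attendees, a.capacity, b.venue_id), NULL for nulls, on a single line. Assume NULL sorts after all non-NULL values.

(1, 77, 250, 4); (1, 77, 300, 4); (1, 106, 250, 4); (1, 106, 300, 4); (1, 142, 250, 3); (1, 142, 300, 3); (1, 152, 250, 3); (1, 152, 300, 3); (2, 77, 80, 4); (2, 106, 80, 4); (2, 142, 80, 3); (2, 152, 80, 3); (NULL, 36, NULL, 1); (NULL, 58, NULL, 1)

RIGHT JOIN keeps every row from `bookings`; unmatched rows get NULL for `venues`'s columns.
Matching on a.venue_id < b.venue_id. A NULL in a compared column never satisfies the condition.
Matched pairs: 12; unmatched b rows kept: 2.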